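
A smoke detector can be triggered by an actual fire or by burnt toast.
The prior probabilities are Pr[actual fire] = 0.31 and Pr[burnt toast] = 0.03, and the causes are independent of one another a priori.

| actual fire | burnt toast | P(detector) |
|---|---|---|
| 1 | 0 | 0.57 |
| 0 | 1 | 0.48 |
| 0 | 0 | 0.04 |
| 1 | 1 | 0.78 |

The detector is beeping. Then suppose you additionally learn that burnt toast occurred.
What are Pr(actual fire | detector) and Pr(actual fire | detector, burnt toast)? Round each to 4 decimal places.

Sum P(detector|·) weighted by the priors over the 4 (actual fire, burnt toast) configurations:
  P(detector) = 0.04×0.69×0.97 + 0.48×0.69×0.03 + 0.57×0.31×0.97 + 0.78×0.31×0.03
        = 0.026772 + 0.009936 + 0.171399 + 0.007254 = 0.215361
The terms with actual fire present sum to 0.178653, so
  P(actual fire | detector) = 0.178653 / 0.215361 ≈ 0.8296

With the extra evidence:
Weight on actual fire=true, given the evidence: 0.78×0.31 = 0.241800
The normalizing constant is 0.48×0.69 + 0.78×0.31 = 0.573000
P(actual fire | detector, burnt toast) = 0.241800/0.573000 ≈ 0.4220

Pr(actual fire | detector) ≈ 0.8296; Pr(actual fire | detector, burnt toast) ≈ 0.4220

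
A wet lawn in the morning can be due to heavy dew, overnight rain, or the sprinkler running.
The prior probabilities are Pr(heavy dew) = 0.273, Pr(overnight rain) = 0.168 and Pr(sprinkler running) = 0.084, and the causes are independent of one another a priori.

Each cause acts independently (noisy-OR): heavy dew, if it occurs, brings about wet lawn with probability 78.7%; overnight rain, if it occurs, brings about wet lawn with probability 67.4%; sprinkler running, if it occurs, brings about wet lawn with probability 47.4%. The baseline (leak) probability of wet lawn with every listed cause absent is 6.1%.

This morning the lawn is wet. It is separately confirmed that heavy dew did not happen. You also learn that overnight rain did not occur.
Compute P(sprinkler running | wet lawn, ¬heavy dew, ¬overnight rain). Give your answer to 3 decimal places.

P(sprinkler running | wet lawn, ¬heavy dew, ¬overnight rain) ≈ 0.432

Under noisy-OR, P(wet lawn | causes) = 1 − (1−0.061)·∏(1−qᵢ) over the active causes.
Numerator (weight on configurations with sprinkler running): 0.506086×0.084 = 0.042511
Denominator P(wet lawn | ¬heavy dew, ¬overnight rain): 0.061×0.916 + 0.506086×0.084 = 0.098387
Posterior = 0.042511 / 0.098387 ≈ 0.432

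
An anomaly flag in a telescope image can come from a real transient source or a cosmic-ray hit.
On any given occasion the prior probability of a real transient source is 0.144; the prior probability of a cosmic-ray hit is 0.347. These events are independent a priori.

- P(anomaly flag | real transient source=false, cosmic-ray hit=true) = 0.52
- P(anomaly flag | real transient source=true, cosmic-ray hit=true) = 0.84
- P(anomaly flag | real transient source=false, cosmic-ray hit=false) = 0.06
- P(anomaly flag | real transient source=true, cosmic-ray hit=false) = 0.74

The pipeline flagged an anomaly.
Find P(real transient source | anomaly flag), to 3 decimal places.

By total probability over the 4 (real transient source, cosmic-ray hit) configurations:
  P(anomaly flag) = 0.06·0.856·0.653 + 0.52·0.856·0.347 + 0.74·0.144·0.653 + 0.84·0.144·0.347
        = 0.033538 + 0.154457 + 0.069584 + 0.041973 = 0.299552
Configurations with real transient source contribute 0.111557, so
  P(real transient source | anomaly flag) = 0.111557 / 0.299552 ≈ 0.372

P(real transient source | anomaly flag) ≈ 0.372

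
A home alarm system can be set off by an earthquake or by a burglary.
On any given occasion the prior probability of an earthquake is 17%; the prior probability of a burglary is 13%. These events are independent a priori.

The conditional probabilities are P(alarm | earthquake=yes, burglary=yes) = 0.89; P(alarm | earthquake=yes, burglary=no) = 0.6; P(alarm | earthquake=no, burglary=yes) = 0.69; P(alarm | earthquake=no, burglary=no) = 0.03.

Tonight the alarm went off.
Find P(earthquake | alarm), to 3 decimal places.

By total probability over the 4 (earthquake, burglary) configurations:
  P(alarm) = 0.03*0.83*0.87 + 0.69*0.83*0.13 + 0.6*0.17*0.87 + 0.89*0.17*0.13
        = 0.021663 + 0.074451 + 0.088740 + 0.019669 = 0.204523
Configurations with earthquake contribute 0.108409, so
  P(earthquake | alarm) = 0.108409 / 0.204523 ≈ 0.530

P(earthquake | alarm) ≈ 0.530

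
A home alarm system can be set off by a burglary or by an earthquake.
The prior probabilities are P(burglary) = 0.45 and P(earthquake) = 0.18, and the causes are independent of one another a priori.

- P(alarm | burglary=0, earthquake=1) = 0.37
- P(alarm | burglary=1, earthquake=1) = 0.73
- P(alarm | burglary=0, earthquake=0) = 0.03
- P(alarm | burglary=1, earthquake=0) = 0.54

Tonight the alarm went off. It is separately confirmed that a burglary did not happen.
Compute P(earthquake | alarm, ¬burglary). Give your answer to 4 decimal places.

P(earthquake | alarm, ¬burglary) ≈ 0.7303

P(alarm | ¬burglary) = 0.03*0.82 + 0.37*0.18 = 0.024600 + 0.066600 = 0.091200
Restricting to configurations with earthquake present: 0.37*0.18 = 0.066600.
So P(earthquake | alarm, ¬burglary) = 0.066600/0.091200 ≈ 0.7303.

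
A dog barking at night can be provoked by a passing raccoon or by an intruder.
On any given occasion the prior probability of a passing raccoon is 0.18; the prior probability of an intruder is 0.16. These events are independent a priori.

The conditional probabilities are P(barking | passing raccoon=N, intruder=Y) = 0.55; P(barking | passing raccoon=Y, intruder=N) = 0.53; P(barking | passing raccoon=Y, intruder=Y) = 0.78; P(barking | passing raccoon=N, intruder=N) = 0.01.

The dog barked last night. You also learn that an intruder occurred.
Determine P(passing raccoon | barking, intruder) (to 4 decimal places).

P(passing raccoon | barking, intruder) ≈ 0.2374

P(barking | intruder) = 0.55·0.82 + 0.78·0.18 = 0.451000 + 0.140400 = 0.591400
Of this, 0.140400 comes from 0.78·0.18 (the passing raccoon=true cases).
Hence the posterior is 0.140400/0.591400 ≈ 0.2374.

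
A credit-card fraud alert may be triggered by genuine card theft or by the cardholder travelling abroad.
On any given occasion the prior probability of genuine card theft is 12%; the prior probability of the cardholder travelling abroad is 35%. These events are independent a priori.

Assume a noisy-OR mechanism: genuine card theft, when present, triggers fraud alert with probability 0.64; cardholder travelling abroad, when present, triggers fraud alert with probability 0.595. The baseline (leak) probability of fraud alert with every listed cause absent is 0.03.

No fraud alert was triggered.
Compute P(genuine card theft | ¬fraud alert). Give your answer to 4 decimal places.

Under noisy-OR, P(fraud alert | causes) = 1 − (1−0.03)·∏(1−qᵢ) over the active causes.
By total probability over the 4 (genuine card theft, cardholder travelling abroad) configurations:
  P(¬fraud alert) = 0.97*0.88*0.65 + 0.39285*0.88*0.35 + 0.3492*0.12*0.65 + 0.141426*0.12*0.35
        = 0.554840 + 0.120998 + 0.027238 + 0.005940 = 0.709016
The terms with genuine card theft present sum to 0.033178, so
  P(genuine card theft | ¬fraud alert) = 0.033178 / 0.709016 ≈ 0.0468

P(genuine card theft | ¬fraud alert) ≈ 0.0468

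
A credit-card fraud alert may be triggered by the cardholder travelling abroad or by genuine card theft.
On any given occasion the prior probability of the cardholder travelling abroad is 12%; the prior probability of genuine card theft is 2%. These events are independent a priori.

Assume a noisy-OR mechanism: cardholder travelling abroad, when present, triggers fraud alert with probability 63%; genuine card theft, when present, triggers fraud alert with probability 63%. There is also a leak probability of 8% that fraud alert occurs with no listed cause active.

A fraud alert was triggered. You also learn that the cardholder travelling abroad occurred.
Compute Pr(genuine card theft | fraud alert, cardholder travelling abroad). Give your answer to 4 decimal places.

Under noisy-OR, P(fraud alert | causes) = 1 − (1−0.08)·∏(1−qᵢ) over the active causes.
For the numerator, keep only genuine card theft=true terms: 0.874052*0.02 = 0.017481
Denominator P(fraud alert | cardholder travelling abroad): 0.6596*0.98 + 0.874052*0.02 = 0.663889
P(genuine card theft | fraud alert, cardholder travelling abroad) = 0.017481/0.663889 ≈ 0.0263

Pr(genuine card theft | fraud alert, cardholder travelling abroad) ≈ 0.0263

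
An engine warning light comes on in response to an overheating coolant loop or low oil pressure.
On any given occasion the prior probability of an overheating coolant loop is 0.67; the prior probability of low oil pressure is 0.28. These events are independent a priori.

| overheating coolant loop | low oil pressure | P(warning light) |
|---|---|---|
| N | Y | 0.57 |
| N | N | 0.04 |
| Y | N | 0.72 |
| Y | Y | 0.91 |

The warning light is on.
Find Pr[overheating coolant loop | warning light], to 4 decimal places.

Weight on overheating coolant loop=true, given the evidence: 0.347328 + 0.170716 = 0.518044
The normalizing constant is 0.04×0.33×0.72 + 0.57×0.33×0.28 + 0.72×0.67×0.72 + 0.91×0.67×0.28 = 0.580216
Posterior = 0.518044 / 0.580216 ≈ 0.8928

Pr[overheating coolant loop | warning light] ≈ 0.8928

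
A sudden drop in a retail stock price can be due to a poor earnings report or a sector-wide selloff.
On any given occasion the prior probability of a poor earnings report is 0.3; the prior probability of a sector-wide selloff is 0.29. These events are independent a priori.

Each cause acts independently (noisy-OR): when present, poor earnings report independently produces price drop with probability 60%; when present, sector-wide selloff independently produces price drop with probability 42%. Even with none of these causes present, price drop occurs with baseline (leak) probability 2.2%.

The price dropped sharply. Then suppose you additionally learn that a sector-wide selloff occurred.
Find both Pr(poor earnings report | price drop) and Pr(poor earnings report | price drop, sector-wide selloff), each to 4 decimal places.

Pr(poor earnings report | price drop) ≈ 0.6660; Pr(poor earnings report | price drop, sector-wide selloff) ≈ 0.4336

Under noisy-OR, P(price drop | causes) = 1 − (1−0.022)·∏(1−qᵢ) over the active causes.
P(price drop) = 0.022·0.7·0.71 + 0.43276·0.7·0.29 + 0.6088·0.3·0.71 + 0.773104·0.3·0.29 = 0.010934 + 0.087850 + 0.129674 + 0.067260 = 0.295718
Restricting to configurations with poor earnings report present: 0.129674 + 0.067260 = 0.196934.
P(poor earnings report | price drop) = 0.196934 / 0.295718 ≈ 0.6660

With the extra evidence:
Numerator (weight on configurations with poor earnings report): 0.773104·0.3 = 0.231931
The normalizing constant is 0.43276·0.7 + 0.773104·0.3 = 0.534863
P(poor earnings report | price drop, sector-wide selloff) = 0.231931/0.534863 ≈ 0.4336
The drop from 0.6660 to 0.4336 is the explaining-away (discounting) effect.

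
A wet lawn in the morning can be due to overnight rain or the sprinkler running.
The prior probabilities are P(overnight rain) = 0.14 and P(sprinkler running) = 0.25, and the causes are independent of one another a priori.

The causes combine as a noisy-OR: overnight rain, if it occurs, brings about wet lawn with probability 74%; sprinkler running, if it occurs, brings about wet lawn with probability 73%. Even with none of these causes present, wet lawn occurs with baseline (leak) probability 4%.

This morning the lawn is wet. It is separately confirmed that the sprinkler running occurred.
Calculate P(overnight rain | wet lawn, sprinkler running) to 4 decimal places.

Under noisy-OR, P(wet lawn | causes) = 1 − (1−0.04)·∏(1−qᵢ) over the active causes.
Numerator (weight on configurations with overnight rain): 0.932608×0.14 = 0.130565
Normalizer over all consistent configurations: 0.7408×0.86 + 0.932608×0.14 = 0.767653
P(overnight rain | wet lawn, sprinkler running) = 0.130565/0.767653 ≈ 0.1701

P(overnight rain | wet lawn, sprinkler running) ≈ 0.1701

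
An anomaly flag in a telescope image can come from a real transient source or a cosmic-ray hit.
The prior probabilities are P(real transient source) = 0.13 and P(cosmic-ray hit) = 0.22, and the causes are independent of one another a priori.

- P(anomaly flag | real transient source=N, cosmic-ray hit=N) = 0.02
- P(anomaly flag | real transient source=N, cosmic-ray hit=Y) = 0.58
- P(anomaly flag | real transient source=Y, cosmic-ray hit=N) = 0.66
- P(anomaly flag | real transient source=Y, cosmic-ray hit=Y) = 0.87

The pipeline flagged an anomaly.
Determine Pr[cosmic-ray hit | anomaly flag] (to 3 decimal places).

Numerator (weight on configurations with cosmic-ray hit): 0.111012 + 0.024882 = 0.135894
Normalizer over all consistent configurations: 0.02*0.87*0.78 + 0.58*0.87*0.22 + 0.66*0.13*0.78 + 0.87*0.13*0.22 = 0.216390
P(cosmic-ray hit | anomaly flag) = 0.135894/0.216390 ≈ 0.628

Pr[cosmic-ray hit | anomaly flag] ≈ 0.628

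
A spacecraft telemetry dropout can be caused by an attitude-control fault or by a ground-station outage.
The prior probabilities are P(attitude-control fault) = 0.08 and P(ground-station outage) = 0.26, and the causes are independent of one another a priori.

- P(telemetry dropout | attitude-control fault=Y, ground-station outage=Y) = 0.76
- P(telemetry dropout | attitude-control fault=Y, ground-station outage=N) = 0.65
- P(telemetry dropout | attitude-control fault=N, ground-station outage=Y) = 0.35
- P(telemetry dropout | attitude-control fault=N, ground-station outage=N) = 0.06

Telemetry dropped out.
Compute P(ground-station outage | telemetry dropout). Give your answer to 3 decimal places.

P(ground-station outage | telemetry dropout) ≈ 0.556

By total probability over the 4 (attitude-control fault, ground-station outage) configurations:
  P(telemetry dropout) = 0.06·0.92·0.74 + 0.35·0.92·0.26 + 0.65·0.08·0.74 + 0.76·0.08·0.26
        = 0.040848 + 0.083720 + 0.038480 + 0.015808 = 0.178856
Configurations with ground-station outage contribute 0.099528, so
  P(ground-station outage | telemetry dropout) = 0.099528 / 0.178856 ≈ 0.556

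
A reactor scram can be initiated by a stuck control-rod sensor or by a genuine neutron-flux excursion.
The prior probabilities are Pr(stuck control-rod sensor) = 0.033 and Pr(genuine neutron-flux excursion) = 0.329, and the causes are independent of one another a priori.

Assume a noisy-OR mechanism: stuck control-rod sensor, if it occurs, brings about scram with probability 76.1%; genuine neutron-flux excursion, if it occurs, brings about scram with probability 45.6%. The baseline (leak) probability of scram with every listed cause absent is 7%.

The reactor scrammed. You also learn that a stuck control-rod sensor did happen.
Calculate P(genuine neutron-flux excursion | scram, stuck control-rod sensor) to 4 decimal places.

Under noisy-OR, P(scram | causes) = 1 − (1−0.07)·∏(1−qᵢ) over the active causes.
P(scram | stuck control-rod sensor) = 0.77773×0.671 + 0.879085×0.329 = 0.521857 + 0.289219 = 0.811076
The genuine neutron-flux excursion-present share is 0.879085×0.329 = 0.289219.
P(genuine neutron-flux excursion | scram, stuck control-rod sensor) = 0.289219 / 0.811076 ≈ 0.3566

P(genuine neutron-flux excursion | scram, stuck control-rod sensor) ≈ 0.3566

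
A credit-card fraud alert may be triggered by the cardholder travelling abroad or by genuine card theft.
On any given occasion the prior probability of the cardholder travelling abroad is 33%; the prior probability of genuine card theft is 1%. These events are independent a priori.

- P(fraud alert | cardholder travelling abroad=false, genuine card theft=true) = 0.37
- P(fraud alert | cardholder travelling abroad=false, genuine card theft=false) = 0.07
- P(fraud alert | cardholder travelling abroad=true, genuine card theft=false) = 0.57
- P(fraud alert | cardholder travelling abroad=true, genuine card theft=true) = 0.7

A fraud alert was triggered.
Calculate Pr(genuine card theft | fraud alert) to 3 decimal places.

Pr(genuine card theft | fraud alert) ≈ 0.020

Sum P(fraud alert|·) weighted by the priors over the 4 (cardholder travelling abroad, genuine card theft) configurations:
  P(fraud alert) = 0.07*0.67*0.99 + 0.37*0.67*0.01 + 0.57*0.33*0.99 + 0.7*0.33*0.01
        = 0.046431 + 0.002479 + 0.186219 + 0.002310 = 0.237439
The terms with genuine card theft present sum to 0.004789, so
  P(genuine card theft | fraud alert) = 0.004789 / 0.237439 ≈ 0.020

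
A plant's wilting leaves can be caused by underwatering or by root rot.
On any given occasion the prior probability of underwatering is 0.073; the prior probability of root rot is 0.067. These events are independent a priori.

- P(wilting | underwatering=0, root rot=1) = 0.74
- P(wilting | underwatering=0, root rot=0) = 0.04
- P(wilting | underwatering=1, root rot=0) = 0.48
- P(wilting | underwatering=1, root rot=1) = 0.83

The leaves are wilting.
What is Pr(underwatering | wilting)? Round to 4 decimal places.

Pr(underwatering | wilting) ≈ 0.3133

Enumerate the 4 (underwatering, root rot) configurations and weight by the priors:
  P(wilting) = 0.04·0.927·0.933 + 0.74·0.927·0.067 + 0.48·0.073·0.933 + 0.83·0.073·0.067
        = 0.034596 + 0.045961 + 0.032692 + 0.004060 = 0.117309
The terms with underwatering present sum to 0.036752, so
  P(underwatering | wilting) = 0.036752 / 0.117309 ≈ 0.3133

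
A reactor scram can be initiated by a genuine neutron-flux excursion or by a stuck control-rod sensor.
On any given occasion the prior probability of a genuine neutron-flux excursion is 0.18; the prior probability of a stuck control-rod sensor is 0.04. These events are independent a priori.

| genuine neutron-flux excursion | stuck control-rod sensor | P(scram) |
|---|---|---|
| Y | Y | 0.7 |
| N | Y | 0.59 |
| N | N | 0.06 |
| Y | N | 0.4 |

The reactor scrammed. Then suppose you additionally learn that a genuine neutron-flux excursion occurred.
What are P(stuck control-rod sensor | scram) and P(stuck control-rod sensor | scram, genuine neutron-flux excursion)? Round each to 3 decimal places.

P(stuck control-rod sensor | scram) ≈ 0.173; P(stuck control-rod sensor | scram, genuine neutron-flux excursion) ≈ 0.068

By total probability over the 4 (genuine neutron-flux excursion, stuck control-rod sensor) configurations:
  P(scram) = 0.06·0.82·0.96 + 0.59·0.82·0.04 + 0.4·0.18·0.96 + 0.7·0.18·0.04
        = 0.047232 + 0.019352 + 0.069120 + 0.005040 = 0.140744
Keeping only the stuck control-rod sensor-present terms gives 0.024392, so
  P(stuck control-rod sensor | scram) = 0.024392 / 0.140744 ≈ 0.173

With the extra evidence:
By total probability over both values of stuck control-rod sensor:
  P(scram | genuine neutron-flux excursion) = 0.4*0.96 + 0.7*0.04
        = 0.384000 + 0.028000 = 0.412000
Configurations with stuck control-rod sensor contribute 0.028000, so
  P(stuck control-rod sensor | scram, genuine neutron-flux excursion) = 0.028000 / 0.412000 ≈ 0.068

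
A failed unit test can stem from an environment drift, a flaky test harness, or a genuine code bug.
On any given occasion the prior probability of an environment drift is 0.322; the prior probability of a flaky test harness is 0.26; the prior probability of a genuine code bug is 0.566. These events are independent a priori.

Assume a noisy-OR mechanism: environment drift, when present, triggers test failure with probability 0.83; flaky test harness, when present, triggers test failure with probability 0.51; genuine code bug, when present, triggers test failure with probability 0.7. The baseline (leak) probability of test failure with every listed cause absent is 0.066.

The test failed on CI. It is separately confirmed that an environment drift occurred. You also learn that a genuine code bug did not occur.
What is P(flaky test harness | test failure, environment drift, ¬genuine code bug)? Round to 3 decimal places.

P(flaky test harness | test failure, environment drift, ¬genuine code bug) ≈ 0.278

Under noisy-OR, P(test failure | causes) = 1 − (1−0.066)·∏(1−qᵢ) over the active causes.
Enumerate both values of flaky test harness and weight by the priors:
  P(test failure | environment drift, ¬genuine code bug) = 0.84122·0.74 + 0.922198·0.26
        = 0.622503 + 0.239771 = 0.862274
Configurations with flaky test harness contribute 0.239771, so
  P(flaky test harness | test failure, environment drift, ¬genuine code bug) = 0.239771 / 0.862274 ≈ 0.278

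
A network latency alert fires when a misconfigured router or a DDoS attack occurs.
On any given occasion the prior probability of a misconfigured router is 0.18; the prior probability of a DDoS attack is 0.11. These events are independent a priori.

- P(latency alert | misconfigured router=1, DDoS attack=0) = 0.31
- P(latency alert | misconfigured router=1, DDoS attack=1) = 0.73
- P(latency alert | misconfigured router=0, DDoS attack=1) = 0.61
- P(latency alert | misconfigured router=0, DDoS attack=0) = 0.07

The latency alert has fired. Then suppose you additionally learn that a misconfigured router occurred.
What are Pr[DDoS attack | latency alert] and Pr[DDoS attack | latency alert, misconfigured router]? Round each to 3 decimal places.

P(latency alert) = 0.07·0.82·0.89 + 0.61·0.82·0.11 + 0.31·0.18·0.89 + 0.73·0.18·0.11 = 0.051086 + 0.055022 + 0.049662 + 0.014454 = 0.170224
Of this, 0.069476 comes from 0.055022 + 0.014454 (the DDoS attack=true cases).
So P(DDoS attack | latency alert) = 0.069476/0.170224 ≈ 0.408.

Now also conditioning on misconfigured router=true:
Enumerate both values of DDoS attack and weight by the priors:
  P(latency alert | misconfigured router) = 0.31*0.89 + 0.73*0.11
        = 0.275900 + 0.080300 = 0.356200
The terms with DDoS attack present sum to 0.080300, so
  P(DDoS attack | latency alert, misconfigured router) = 0.080300 / 0.356200 ≈ 0.225

Pr[DDoS attack | latency alert] ≈ 0.408; Pr[DDoS attack | latency alert, misconfigured router] ≈ 0.225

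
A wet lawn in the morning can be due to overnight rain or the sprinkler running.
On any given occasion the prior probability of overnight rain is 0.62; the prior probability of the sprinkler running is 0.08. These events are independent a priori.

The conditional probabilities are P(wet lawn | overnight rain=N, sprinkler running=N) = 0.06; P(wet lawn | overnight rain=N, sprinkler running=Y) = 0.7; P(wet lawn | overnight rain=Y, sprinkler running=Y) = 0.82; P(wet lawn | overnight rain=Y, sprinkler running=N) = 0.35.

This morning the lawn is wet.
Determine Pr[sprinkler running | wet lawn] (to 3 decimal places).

P(wet lawn) = 0.06*0.38*0.92 + 0.7*0.38*0.08 + 0.35*0.62*0.92 + 0.82*0.62*0.08 = 0.020976 + 0.021280 + 0.199640 + 0.040672 = 0.282568
The sprinkler running-present share is 0.021280 + 0.040672 = 0.061952.
So P(sprinkler running | wet lawn) = 0.061952/0.282568 ≈ 0.219.

Pr[sprinkler running | wet lawn] ≈ 0.219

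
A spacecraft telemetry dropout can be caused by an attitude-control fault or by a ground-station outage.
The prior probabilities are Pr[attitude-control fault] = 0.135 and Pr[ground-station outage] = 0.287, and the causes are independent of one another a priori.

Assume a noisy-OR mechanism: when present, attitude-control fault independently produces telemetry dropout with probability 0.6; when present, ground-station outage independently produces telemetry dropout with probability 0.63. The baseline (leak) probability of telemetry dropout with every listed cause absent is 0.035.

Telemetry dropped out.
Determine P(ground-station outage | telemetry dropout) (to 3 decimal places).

Under noisy-OR, P(telemetry dropout | causes) = 1 − (1−0.035)·∏(1−qᵢ) over the active causes.
Sum P(telemetry dropout|·) weighted by the priors over the 4 (attitude-control fault, ground-station outage) configurations:
  P(telemetry dropout) = 0.035×0.865×0.713 + 0.64295×0.865×0.287 + 0.614×0.135×0.713 + 0.85718×0.135×0.287
        = 0.021586 + 0.159616 + 0.059101 + 0.033211 = 0.273514
The terms with ground-station outage present sum to 0.192827, so
  P(ground-station outage | telemetry dropout) = 0.192827 / 0.273514 ≈ 0.705

P(ground-station outage | telemetry dropout) ≈ 0.705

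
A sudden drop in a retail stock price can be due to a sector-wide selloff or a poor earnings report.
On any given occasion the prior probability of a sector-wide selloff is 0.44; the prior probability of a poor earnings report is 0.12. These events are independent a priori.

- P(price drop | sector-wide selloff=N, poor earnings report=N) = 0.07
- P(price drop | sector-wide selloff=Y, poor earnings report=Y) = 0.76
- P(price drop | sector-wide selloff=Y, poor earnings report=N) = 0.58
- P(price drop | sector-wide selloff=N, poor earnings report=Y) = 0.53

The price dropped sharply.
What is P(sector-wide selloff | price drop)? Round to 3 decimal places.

By total probability over the 4 (sector-wide selloff, poor earnings report) configurations:
  P(price drop) = 0.07·0.56·0.88 + 0.53·0.56·0.12 + 0.58·0.44·0.88 + 0.76·0.44·0.12
        = 0.034496 + 0.035616 + 0.224576 + 0.040128 = 0.334816
The terms with sector-wide selloff present sum to 0.264704, so
  P(sector-wide selloff | price drop) = 0.264704 / 0.334816 ≈ 0.791

P(sector-wide selloff | price drop) ≈ 0.791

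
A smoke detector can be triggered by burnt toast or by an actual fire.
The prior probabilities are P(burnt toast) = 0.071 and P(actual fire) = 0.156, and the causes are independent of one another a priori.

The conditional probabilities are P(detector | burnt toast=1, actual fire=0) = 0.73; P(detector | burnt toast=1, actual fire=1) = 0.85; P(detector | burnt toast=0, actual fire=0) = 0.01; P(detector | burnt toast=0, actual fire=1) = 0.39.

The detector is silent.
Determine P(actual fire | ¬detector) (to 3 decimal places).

P(actual fire | ¬detector) ≈ 0.102

P(¬detector) = 0.99·0.929·0.844 + 0.61·0.929·0.156 + 0.27·0.071·0.844 + 0.15·0.071·0.156 = 0.776235 + 0.088404 + 0.016179 + 0.001661 = 0.882479
The actual fire-present share is 0.088404 + 0.001661 = 0.090065.
Hence the posterior is 0.090065/0.882479 ≈ 0.102.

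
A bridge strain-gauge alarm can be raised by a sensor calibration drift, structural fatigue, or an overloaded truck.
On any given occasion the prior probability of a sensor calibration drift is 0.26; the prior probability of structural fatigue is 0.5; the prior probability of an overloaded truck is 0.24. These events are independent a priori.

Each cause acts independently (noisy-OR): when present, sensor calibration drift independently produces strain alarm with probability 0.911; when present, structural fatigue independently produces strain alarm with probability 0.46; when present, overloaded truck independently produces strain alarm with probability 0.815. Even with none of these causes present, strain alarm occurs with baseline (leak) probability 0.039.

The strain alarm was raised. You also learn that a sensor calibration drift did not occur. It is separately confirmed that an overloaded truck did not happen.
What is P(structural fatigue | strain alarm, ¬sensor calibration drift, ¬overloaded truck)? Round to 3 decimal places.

P(structural fatigue | strain alarm, ¬sensor calibration drift, ¬overloaded truck) ≈ 0.925

Under noisy-OR, P(strain alarm | causes) = 1 − (1−0.039)·∏(1−qᵢ) over the active causes.
P(strain alarm | ¬sensor calibration drift, ¬overloaded truck) = 0.039×0.5 + 0.48106×0.5 = 0.019500 + 0.240530 = 0.260030
Of this, 0.240530 comes from 0.48106×0.5 (the structural fatigue=true cases).
P(structural fatigue | strain alarm, ¬sensor calibration drift, ¬overloaded truck) = 0.240530 / 0.260030 ≈ 0.925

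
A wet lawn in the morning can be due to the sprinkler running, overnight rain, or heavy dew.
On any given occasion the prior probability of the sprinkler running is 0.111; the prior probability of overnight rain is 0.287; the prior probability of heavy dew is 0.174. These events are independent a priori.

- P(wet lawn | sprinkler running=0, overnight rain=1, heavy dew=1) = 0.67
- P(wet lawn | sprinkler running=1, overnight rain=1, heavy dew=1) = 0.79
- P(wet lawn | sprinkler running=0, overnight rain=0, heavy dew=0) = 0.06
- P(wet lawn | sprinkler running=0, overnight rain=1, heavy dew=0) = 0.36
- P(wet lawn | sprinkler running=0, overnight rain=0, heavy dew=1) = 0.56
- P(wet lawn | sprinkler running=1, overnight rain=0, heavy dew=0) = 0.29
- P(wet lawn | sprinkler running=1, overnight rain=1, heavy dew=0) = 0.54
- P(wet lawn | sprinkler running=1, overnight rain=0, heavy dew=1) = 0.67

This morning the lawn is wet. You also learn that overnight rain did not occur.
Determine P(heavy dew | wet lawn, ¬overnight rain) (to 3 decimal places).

By total probability over the 4 (sprinkler running, heavy dew) configurations:
  P(wet lawn | ¬overnight rain) = 0.06×0.889×0.826 + 0.56×0.889×0.174 + 0.29×0.111×0.826 + 0.67×0.111×0.174
        = 0.044059 + 0.086624 + 0.026589 + 0.012940 = 0.170212
Keeping only the heavy dew-present terms gives 0.099564, so
  P(heavy dew | wet lawn, ¬overnight rain) = 0.099564 / 0.170212 ≈ 0.585

P(heavy dew | wet lawn, ¬overnight rain) ≈ 0.585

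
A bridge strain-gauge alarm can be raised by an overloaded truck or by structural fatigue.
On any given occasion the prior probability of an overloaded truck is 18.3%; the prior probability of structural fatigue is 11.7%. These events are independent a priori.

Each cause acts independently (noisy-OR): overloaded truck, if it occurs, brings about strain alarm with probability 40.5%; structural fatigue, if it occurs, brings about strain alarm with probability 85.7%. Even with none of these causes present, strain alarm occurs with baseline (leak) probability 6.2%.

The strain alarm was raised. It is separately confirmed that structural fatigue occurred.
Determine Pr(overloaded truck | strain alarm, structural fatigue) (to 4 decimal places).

Pr(overloaded truck | strain alarm, structural fatigue) ≈ 0.1923

Under noisy-OR, P(strain alarm | causes) = 1 − (1−0.062)·∏(1−qᵢ) over the active causes.
P(strain alarm | structural fatigue) = 0.865866*0.817 + 0.92019*0.183 = 0.707413 + 0.168395 = 0.875808
The overloaded truck-present share is 0.92019*0.183 = 0.168395.
So P(overloaded truck | strain alarm, structural fatigue) = 0.168395/0.875808 ≈ 0.1923.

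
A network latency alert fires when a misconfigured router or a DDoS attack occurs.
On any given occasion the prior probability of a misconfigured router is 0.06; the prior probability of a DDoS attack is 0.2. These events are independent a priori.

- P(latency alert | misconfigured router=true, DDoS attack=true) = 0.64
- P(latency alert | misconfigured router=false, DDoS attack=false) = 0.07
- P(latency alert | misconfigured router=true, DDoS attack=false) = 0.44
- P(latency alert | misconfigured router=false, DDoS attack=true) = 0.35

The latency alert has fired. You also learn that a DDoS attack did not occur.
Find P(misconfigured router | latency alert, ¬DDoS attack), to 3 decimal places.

Numerator (weight on configurations with misconfigured router): 0.44*0.06 = 0.026400
The normalizing constant is 0.07*0.94 + 0.44*0.06 = 0.092200
P(misconfigured router | latency alert, ¬DDoS attack) = 0.026400/0.092200 ≈ 0.286

P(misconfigured router | latency alert, ¬DDoS attack) ≈ 0.286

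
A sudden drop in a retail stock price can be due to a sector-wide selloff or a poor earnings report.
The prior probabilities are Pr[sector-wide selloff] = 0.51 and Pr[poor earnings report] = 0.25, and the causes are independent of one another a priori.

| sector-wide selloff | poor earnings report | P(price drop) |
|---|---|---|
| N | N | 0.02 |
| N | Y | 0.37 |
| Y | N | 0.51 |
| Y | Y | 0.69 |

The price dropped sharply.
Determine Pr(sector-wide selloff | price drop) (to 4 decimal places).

Pr(sector-wide selloff | price drop) ≈ 0.8431

P(price drop) = 0.02×0.49×0.75 + 0.37×0.49×0.25 + 0.51×0.51×0.75 + 0.69×0.51×0.25 = 0.007350 + 0.045325 + 0.195075 + 0.087975 = 0.335725
The sector-wide selloff-present share is 0.195075 + 0.087975 = 0.283050.
Hence the posterior is 0.283050/0.335725 ≈ 0.8431.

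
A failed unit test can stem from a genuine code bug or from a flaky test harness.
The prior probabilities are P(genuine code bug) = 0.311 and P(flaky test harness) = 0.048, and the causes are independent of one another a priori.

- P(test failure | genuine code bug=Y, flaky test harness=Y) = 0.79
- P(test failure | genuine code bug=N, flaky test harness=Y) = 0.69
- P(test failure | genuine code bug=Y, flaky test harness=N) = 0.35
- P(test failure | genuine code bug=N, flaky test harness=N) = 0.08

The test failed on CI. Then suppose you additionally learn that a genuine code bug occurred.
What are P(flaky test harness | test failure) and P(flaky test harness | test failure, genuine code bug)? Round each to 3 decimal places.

P(flaky test harness | test failure) ≈ 0.181; P(flaky test harness | test failure, genuine code bug) ≈ 0.102

P(test failure) = 0.08·0.689·0.952 + 0.69·0.689·0.048 + 0.35·0.311·0.952 + 0.79·0.311·0.048 = 0.052474 + 0.022820 + 0.103625 + 0.011793 = 0.190712
Of this, 0.034613 comes from 0.022820 + 0.011793 (the flaky test harness=true cases).
P(flaky test harness | test failure) = 0.034613 / 0.190712 ≈ 0.181

Now condition on the additional information:
For the numerator, keep only flaky test harness=true terms: 0.79·0.048 = 0.037920
The normalizing constant is 0.35·0.952 + 0.79·0.048 = 0.371120
Posterior = 0.037920 / 0.371120 ≈ 0.102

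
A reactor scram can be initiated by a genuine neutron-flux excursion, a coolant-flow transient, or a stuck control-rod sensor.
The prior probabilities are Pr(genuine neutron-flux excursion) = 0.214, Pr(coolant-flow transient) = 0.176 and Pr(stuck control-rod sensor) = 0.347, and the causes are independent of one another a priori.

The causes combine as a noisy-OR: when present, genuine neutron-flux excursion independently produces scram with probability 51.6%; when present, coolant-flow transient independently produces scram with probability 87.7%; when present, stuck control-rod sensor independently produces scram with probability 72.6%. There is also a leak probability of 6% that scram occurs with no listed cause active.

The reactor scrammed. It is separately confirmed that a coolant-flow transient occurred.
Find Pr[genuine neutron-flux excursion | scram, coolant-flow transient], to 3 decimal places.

Under noisy-OR, P(scram | causes) = 1 − (1−0.06)·∏(1−qᵢ) over the active causes.
Sum P(scram|·) weighted by the priors over the 4 (genuine neutron-flux excursion, stuck control-rod sensor) configurations:
  P(scram | coolant-flow transient) = 0.88438·0.786·0.653 + 0.96832·0.786·0.347 + 0.94404·0.214·0.653 + 0.984667·0.214·0.347
        = 0.453915 + 0.264102 + 0.131922 + 0.073119 = 0.923058
The terms with genuine neutron-flux excursion present sum to 0.205041, so
  P(genuine neutron-flux excursion | scram, coolant-flow transient) = 0.205041 / 0.923058 ≈ 0.222

Pr[genuine neutron-flux excursion | scram, coolant-flow transient] ≈ 0.222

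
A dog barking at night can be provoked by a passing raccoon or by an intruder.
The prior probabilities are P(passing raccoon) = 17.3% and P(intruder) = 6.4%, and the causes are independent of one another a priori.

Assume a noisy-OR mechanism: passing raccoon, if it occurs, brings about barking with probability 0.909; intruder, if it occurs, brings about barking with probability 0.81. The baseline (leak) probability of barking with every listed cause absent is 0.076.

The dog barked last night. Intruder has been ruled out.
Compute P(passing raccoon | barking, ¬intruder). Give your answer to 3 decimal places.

P(passing raccoon | barking, ¬intruder) ≈ 0.716

Under noisy-OR, P(barking | causes) = 1 − (1−0.076)·∏(1−qᵢ) over the active causes.
By total probability over both values of passing raccoon:
  P(barking | ¬intruder) = 0.076×0.827 + 0.915916×0.173
        = 0.062852 + 0.158453 = 0.221305
Keeping only the passing raccoon-present terms gives 0.158453, so
  P(passing raccoon | barking, ¬intruder) = 0.158453 / 0.221305 ≈ 0.716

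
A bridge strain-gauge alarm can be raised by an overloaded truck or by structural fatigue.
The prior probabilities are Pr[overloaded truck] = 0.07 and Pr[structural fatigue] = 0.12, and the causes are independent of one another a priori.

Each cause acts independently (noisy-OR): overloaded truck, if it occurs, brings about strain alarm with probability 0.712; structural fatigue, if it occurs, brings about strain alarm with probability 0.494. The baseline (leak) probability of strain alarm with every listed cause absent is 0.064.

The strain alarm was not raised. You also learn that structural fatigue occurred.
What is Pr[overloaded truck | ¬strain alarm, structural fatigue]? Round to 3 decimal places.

Under noisy-OR, P(strain alarm | causes) = 1 − (1−0.064)·∏(1−qᵢ) over the active causes.
P(¬strain alarm | structural fatigue) = 0.473616*0.93 + 0.136401*0.07 = 0.440463 + 0.009548 = 0.450011
Of this, 0.009548 comes from 0.136401*0.07 (the overloaded truck=true cases).
So P(overloaded truck | ¬strain alarm, structural fatigue) = 0.009548/0.450011 ≈ 0.021.

Pr[overloaded truck | ¬strain alarm, structural fatigue] ≈ 0.021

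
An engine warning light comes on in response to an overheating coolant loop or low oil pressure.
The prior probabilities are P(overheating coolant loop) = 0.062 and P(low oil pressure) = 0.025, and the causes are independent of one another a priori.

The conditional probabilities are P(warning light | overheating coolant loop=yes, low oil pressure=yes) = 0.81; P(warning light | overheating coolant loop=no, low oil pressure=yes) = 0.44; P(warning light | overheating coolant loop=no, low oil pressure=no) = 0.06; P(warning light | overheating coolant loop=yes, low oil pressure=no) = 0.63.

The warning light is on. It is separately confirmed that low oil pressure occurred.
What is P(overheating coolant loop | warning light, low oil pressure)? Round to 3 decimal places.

P(overheating coolant loop | warning light, low oil pressure) ≈ 0.108

P(warning light | low oil pressure) = 0.44·0.938 + 0.81·0.062 = 0.412720 + 0.050220 = 0.462940
Restricting to configurations with overheating coolant loop present: 0.81·0.062 = 0.050220.
Hence the posterior is 0.050220/0.462940 ≈ 0.108.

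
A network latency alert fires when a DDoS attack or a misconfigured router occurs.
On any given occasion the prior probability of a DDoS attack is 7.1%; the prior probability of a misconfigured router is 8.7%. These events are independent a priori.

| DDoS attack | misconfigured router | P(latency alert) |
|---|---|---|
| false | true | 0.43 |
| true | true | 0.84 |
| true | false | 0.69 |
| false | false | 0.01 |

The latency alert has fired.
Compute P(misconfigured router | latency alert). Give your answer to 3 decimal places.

P(misconfigured router | latency alert) ≈ 0.429

Enumerate the 4 (DDoS attack, misconfigured router) configurations and weight by the priors:
  P(latency alert) = 0.01·0.929·0.913 + 0.43·0.929·0.087 + 0.69·0.071·0.913 + 0.84·0.071·0.087
        = 0.008482 + 0.034754 + 0.044728 + 0.005189 = 0.093153
Keeping only the misconfigured router-present terms gives 0.039943, so
  P(misconfigured router | latency alert) = 0.039943 / 0.093153 ≈ 0.429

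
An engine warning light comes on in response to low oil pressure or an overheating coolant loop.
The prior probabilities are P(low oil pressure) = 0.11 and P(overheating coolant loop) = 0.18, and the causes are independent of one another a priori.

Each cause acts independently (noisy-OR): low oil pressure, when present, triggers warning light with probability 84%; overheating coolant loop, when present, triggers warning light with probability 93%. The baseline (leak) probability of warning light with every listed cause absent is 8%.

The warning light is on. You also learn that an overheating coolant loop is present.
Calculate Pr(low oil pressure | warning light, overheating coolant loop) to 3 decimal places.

Under noisy-OR, P(warning light | causes) = 1 − (1−0.08)·∏(1−qᵢ) over the active causes.
P(warning light | overheating coolant loop) = 0.9356*0.89 + 0.989696*0.11 = 0.832684 + 0.108867 = 0.941551
Of this, 0.108867 comes from 0.989696*0.11 (the low oil pressure=true cases).
Hence the posterior is 0.108867/0.941551 ≈ 0.116.

Pr(low oil pressure | warning light, overheating coolant loop) ≈ 0.116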